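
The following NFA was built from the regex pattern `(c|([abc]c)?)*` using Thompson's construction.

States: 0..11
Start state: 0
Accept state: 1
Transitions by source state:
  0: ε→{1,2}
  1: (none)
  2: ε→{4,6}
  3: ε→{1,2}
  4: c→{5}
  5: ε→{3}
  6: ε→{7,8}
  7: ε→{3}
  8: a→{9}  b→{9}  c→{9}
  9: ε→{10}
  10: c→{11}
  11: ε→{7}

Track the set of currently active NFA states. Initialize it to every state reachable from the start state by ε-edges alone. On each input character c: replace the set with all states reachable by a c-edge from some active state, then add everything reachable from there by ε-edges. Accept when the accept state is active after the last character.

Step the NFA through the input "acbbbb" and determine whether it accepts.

S₀ = ε-closure({0}) = {0,1,2,3,4,6,7,8}
'a' @ 1: {9,10}
'c' @ 2: {1,2,3,4,6,7,8,11}  [accepting]
'b' @ 3: {9,10}
'b' @ 4: {}  — dead — no transitions
rest 'bb' ignored (set empty)
after full input: {}  (accept=1 not in)

Answer: REJECT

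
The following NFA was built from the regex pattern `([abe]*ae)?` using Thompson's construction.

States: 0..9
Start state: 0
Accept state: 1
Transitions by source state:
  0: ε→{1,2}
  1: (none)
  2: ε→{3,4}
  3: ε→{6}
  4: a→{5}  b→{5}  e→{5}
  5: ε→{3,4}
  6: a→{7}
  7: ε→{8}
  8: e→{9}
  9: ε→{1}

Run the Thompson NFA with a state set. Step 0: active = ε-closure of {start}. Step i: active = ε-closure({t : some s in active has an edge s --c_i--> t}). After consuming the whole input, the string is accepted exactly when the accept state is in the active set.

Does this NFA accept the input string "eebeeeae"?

Answer: ACCEPT

Derivation:
initial (ε-close {0}): {0,1,2,3,4,6}
'e' @ 1: {3,4,5,6}
'e' @ 2: {3,4,5,6}
'b' @ 3: {3,4,5,6}
'e' @ 4: {3,4,5,6}
'e' @ 5: {3,4,5,6}
'e' @ 6: {3,4,5,6}
'a' @ 7: {3,4,5,6,7,8}
'e' @ 8: {1,3,4,5,6,9}  ✓accept
final: {1,3,4,5,6,9}; accept 1 in set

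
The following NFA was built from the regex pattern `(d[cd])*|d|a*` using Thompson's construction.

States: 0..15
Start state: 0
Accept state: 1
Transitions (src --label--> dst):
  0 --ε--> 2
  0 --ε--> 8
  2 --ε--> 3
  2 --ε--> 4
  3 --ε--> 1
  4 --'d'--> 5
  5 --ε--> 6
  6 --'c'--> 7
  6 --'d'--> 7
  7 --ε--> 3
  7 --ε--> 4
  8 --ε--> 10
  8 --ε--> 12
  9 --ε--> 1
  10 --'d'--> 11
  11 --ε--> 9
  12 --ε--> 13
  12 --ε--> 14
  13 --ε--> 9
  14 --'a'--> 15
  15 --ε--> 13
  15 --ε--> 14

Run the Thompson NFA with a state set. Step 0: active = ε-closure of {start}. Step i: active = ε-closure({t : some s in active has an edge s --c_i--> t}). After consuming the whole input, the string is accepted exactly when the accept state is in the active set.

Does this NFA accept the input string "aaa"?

S₀ = ε-closure({0}) = {0,1,2,3,4,8,9,10,12,13,14}
'a' @ 1: {1,9,13,14,15}  (accept∈set)
'a' @ 2: {1,9,13,14,15}  (accept∈set)
'a' @ 3: {1,9,13,14,15}  (accept∈set)
end set {1,9,13,14,15} — state 1 in

Answer: ACCEPT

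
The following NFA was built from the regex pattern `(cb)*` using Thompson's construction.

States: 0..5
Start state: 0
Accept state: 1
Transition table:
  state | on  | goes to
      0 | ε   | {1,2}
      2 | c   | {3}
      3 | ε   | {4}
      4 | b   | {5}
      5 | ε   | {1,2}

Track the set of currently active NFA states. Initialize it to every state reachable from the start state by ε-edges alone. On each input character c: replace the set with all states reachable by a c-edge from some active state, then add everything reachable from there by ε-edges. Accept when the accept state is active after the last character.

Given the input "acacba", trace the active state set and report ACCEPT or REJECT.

S₀ = ε-closure({0}) = {0,1,2}
'a' @ 1: {}  — no active states
rest 'cacba' ignored (set empty)
end set {} — state 1 not in

Answer: REJECT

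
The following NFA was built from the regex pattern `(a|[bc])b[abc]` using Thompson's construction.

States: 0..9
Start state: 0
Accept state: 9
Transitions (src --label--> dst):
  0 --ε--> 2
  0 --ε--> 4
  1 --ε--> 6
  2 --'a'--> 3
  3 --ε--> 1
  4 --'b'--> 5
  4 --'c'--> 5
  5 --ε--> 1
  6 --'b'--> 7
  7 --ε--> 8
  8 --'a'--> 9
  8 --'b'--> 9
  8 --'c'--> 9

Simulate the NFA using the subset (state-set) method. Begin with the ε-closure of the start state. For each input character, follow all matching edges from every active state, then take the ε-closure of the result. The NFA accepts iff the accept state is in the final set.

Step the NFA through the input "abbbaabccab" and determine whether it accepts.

start: ε-closure({0}) = {0,2,4}
'a' @ 1: {1,3,6}
'b' @ 2: {7,8}
'b' @ 3: {9}  [accepting]
'b' @ 4: {}  — dead — no transitions
rest 'aabccab' ignored (set empty)
end set {} — state 9 not in

Answer: REJECT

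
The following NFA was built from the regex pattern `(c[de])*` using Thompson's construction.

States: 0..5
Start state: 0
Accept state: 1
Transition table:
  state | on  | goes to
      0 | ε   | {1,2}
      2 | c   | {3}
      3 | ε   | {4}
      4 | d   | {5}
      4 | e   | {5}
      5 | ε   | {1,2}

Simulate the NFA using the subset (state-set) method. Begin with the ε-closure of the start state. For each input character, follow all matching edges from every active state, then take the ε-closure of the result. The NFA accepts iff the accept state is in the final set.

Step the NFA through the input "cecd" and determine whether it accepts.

start: ε-closure({0}) = {0,1,2}
'c' @ 1: {3,4}
'e' @ 2: {1,2,5}  ✓accept
'c' @ 3: {3,4}
'd' @ 4: {1,2,5}  ✓accept
end set {1,2,5} — state 1 in

Answer: ACCEPT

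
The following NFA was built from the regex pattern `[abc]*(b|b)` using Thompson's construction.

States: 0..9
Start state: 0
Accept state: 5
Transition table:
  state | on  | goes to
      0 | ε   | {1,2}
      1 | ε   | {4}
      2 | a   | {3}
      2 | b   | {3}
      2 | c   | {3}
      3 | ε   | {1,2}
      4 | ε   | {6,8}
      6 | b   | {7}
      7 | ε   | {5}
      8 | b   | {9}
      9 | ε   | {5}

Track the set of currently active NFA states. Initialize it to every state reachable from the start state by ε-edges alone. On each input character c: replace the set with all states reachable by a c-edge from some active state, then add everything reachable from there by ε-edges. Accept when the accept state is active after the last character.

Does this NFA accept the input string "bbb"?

Answer: ACCEPT

Derivation:
start: ε-closure({0}) = {0,1,2,4,6,8}
'b' @ 1: {1,2,3,4,5,6,7,8,9}  [accepting]
'b' @ 2: {1,2,3,4,5,6,7,8,9}  [accepting]
'b' @ 3: {1,2,3,4,5,6,7,8,9}  [accepting]
final: {1,2,3,4,5,6,7,8,9}; accept 5 in set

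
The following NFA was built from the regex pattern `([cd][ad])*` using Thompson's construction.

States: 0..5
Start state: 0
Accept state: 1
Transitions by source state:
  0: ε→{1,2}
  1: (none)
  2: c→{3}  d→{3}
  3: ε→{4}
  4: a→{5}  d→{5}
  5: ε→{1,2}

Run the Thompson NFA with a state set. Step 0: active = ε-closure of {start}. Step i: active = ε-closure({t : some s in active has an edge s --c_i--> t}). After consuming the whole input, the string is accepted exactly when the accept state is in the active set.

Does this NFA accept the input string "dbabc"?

Answer: REJECT

Steps:
S₀ = ε-closure({0}) = {0,1,2}
'd' @ 1: {3,4}
'b' @ 2: {}  — state set empty
rest 'abc' ignored (set empty)
end set {} — state 1 not in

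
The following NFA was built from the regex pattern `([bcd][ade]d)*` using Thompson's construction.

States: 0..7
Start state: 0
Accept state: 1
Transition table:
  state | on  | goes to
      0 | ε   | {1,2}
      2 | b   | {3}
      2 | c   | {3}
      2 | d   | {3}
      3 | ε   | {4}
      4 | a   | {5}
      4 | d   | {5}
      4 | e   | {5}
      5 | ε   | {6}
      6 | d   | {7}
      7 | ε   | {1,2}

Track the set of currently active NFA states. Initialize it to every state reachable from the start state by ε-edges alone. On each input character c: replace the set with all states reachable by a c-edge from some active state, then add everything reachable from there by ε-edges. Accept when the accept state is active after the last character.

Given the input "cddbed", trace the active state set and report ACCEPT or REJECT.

S₀ = ε-closure({0}) = {0,1,2}
'c' @ 1: {3,4}
'd' @ 2: {5,6}
'd' @ 3: {1,2,7}  ✓accept
'b' @ 4: {3,4}
'e' @ 5: {5,6}
'd' @ 6: {1,2,7}  ✓accept
end set {1,2,7} — state 1 in

Answer: ACCEPT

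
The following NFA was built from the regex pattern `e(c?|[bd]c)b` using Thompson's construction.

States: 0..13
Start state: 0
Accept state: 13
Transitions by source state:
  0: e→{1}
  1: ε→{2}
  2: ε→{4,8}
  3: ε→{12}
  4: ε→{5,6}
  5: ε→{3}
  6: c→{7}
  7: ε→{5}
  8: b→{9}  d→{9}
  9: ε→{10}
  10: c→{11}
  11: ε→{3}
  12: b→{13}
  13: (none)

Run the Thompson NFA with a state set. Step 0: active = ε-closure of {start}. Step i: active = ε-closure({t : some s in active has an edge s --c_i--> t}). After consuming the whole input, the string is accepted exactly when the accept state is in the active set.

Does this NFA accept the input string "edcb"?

Answer: ACCEPT

Derivation:
start: ε-closure({0}) = {0}
'e' @ 1: {1,2,3,4,5,6,8,12}
'd' @ 2: {9,10}
'c' @ 3: {3,11,12}
'b' @ 4: {13}  [accepting]
after full input: {13}  (accept=13 in)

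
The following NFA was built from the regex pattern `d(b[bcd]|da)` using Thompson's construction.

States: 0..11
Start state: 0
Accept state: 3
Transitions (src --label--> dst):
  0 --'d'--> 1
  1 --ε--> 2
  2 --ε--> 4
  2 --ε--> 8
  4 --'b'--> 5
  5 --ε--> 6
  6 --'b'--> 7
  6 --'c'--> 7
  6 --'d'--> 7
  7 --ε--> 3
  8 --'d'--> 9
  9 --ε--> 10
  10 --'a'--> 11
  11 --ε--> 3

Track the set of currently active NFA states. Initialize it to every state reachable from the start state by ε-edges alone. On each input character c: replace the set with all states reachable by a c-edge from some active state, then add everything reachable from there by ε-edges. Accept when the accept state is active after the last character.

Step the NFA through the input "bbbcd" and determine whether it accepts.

S₀ = ε-closure({0}) = {0}
'b' @ 1: {}  — state set empty
rest 'bbcd' ignored (set empty)
end set {} — state 3 not in

Answer: REJECT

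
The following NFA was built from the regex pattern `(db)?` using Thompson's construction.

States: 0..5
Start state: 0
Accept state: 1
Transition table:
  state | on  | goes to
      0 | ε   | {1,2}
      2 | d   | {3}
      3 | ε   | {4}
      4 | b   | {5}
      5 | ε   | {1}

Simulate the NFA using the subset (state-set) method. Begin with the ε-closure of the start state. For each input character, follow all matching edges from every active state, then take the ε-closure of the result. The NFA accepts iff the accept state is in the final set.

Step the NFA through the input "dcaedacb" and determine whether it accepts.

Answer: REJECT

Steps:
S₀ = ε-closure({0}) = {0,1,2}
'd' @ 1: {3,4}
'c' @ 2: {}  — dead — no transitions
rest 'aedacb' ignored (set empty)
end set {} — state 1 not in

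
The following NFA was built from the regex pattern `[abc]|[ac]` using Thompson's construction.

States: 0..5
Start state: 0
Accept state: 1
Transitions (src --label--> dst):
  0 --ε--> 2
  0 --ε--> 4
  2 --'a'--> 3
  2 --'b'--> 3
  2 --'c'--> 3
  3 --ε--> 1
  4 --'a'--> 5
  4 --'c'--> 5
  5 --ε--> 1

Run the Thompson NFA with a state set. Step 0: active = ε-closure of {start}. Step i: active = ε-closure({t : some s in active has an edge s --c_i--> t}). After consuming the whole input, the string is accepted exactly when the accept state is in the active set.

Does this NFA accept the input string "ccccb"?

Answer: REJECT

Derivation:
initial (ε-close {0}): {0,2,4}
'c' @ 1: {1,3,5}  (accept∈set)
'c' @ 2: {}  — state set empty
rest 'ccb' ignored (set empty)
final: {}; accept 1 not in set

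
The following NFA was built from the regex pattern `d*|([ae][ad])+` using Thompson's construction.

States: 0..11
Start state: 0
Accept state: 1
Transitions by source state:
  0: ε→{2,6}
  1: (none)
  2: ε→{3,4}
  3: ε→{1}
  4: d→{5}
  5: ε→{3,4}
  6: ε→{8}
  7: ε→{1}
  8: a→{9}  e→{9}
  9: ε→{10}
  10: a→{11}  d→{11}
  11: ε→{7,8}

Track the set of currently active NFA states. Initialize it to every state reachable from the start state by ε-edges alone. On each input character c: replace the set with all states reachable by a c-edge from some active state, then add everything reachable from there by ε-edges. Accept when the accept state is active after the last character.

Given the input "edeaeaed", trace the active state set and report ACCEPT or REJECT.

Answer: ACCEPT

Trace:
initial (ε-close {0}): {0,1,2,3,4,6,8}
'e' @ 1: {9,10}
'd' @ 2: {1,7,8,11}  ✓accept
'e' @ 3: {9,10}
'a' @ 4: {1,7,8,11}  ✓accept
'e' @ 5: {9,10}
'a' @ 6: {1,7,8,11}  ✓accept
'e' @ 7: {9,10}
'd' @ 8: {1,7,8,11}  ✓accept
after full input: {1,7,8,11}  (accept=1 in)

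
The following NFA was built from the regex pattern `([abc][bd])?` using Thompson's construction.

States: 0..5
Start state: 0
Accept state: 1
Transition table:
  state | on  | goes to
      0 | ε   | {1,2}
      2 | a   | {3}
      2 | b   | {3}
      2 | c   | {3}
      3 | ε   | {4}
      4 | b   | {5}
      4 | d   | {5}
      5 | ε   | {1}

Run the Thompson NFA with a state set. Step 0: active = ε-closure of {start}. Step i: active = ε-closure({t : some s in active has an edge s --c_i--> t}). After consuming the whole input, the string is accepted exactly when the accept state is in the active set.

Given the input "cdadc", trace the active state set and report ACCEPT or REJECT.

initial (ε-close {0}): {0,1,2}
'c' @ 1: {3,4}
'd' @ 2: {1,5}  ✓accept
'a' @ 3: {}  — dead — no transitions
rest 'dc' ignored (set empty)
end set {} — state 1 not in

Answer: REJECT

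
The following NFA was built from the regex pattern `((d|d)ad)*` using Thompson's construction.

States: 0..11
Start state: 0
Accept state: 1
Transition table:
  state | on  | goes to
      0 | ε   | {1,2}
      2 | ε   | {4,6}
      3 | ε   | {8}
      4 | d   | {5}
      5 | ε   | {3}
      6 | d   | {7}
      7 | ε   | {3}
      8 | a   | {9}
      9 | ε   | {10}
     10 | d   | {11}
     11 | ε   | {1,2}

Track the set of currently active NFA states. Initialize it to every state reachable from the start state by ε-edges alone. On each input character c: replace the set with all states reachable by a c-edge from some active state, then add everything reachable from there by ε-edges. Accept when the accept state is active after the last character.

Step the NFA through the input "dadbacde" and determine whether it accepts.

S₀ = ε-closure({0}) = {0,1,2,4,6}
'd' @ 1: {3,5,7,8}
'a' @ 2: {9,10}
'd' @ 3: {1,2,4,6,11}  (accept∈set)
'b' @ 4: {}  — state set empty
rest 'acde' ignored (set empty)
after full input: {}  (accept=1 not in)

Answer: REJECT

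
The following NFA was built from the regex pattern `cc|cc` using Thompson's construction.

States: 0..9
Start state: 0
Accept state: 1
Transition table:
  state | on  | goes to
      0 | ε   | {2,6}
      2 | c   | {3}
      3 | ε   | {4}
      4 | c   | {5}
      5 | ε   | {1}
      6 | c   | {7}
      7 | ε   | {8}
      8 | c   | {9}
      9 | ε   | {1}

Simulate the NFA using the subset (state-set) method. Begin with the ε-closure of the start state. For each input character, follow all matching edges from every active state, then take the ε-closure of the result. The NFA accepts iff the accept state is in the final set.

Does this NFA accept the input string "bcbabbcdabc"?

Answer: REJECT

Derivation:
initial (ε-close {0}): {0,2,6}
'b' @ 1: {}  — state set empty
rest 'cbabbcdabc' ignored (set empty)
final: {}; accept 1 not in set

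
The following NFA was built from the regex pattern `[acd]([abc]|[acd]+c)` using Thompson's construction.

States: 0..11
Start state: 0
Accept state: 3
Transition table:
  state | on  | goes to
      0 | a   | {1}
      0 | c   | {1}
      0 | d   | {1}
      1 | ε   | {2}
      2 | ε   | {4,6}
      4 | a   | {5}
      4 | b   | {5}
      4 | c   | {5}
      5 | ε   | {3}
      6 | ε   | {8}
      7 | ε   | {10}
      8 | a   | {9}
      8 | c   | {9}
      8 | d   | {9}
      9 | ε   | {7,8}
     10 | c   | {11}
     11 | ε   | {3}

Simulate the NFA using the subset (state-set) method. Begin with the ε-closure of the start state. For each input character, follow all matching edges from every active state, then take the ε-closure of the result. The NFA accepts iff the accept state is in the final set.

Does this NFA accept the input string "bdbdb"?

Answer: REJECT

Trace:
S₀ = ε-closure({0}) = {0}
'b' @ 1: {}  — no active states
rest 'dbdb' ignored (set empty)
end set {} — state 3 not in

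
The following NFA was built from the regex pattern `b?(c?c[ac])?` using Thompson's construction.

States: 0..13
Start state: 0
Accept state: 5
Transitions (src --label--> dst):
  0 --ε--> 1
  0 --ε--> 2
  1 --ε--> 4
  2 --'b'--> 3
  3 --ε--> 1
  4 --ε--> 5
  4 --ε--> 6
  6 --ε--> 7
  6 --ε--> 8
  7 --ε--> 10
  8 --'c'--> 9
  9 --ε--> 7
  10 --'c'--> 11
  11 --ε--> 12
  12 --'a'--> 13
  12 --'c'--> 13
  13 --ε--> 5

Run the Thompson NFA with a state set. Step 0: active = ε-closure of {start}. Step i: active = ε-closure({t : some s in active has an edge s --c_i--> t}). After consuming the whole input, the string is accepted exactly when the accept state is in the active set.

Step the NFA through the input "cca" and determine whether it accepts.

initial (ε-close {0}): {0,1,2,4,5,6,7,8,10}
'c' @ 1: {7,9,10,11,12}
'c' @ 2: {5,11,12,13}  ✓accept
'a' @ 3: {5,13}  ✓accept
end set {5,13} — state 5 in

Answer: ACCEPT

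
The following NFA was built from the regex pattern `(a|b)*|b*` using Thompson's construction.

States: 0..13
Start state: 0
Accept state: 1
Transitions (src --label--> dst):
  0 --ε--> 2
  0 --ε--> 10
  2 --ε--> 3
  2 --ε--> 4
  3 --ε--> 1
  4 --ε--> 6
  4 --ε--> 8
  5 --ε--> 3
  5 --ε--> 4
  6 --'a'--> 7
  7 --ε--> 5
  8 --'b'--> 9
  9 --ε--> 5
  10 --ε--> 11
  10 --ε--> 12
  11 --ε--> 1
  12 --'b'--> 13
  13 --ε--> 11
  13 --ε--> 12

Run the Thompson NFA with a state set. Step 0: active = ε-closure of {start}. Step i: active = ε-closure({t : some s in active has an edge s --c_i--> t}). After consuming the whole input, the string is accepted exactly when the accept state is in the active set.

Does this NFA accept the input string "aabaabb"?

Answer: ACCEPT

Trace:
S₀ = ε-closure({0}) = {0,1,2,3,4,6,8,10,11,12}
'a' @ 1: {1,3,4,5,6,7,8}  [accepting]
'a' @ 2: {1,3,4,5,6,7,8}  [accepting]
'b' @ 3: {1,3,4,5,6,8,9}  [accepting]
'a' @ 4: {1,3,4,5,6,7,8}  [accepting]
'a' @ 5: {1,3,4,5,6,7,8}  [accepting]
'b' @ 6: {1,3,4,5,6,8,9}  [accepting]
'b' @ 7: {1,3,4,5,6,8,9}  [accepting]
after full input: {1,3,4,5,6,8,9}  (accept=1 in)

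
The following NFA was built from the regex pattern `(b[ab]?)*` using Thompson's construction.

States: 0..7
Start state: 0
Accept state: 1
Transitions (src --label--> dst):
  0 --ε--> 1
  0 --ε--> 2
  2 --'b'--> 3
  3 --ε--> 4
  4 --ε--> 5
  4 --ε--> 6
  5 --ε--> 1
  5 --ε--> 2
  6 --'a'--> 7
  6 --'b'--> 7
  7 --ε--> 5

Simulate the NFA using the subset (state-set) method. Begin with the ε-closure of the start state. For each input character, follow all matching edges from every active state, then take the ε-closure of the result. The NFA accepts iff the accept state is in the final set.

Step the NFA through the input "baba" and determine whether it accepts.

S₀ = ε-closure({0}) = {0,1,2}
'b' @ 1: {1,2,3,4,5,6}  ✓accept
'a' @ 2: {1,2,5,7}  ✓accept
'b' @ 3: {1,2,3,4,5,6}  ✓accept
'a' @ 4: {1,2,5,7}  ✓accept
end set {1,2,5,7} — state 1 in

Answer: ACCEPT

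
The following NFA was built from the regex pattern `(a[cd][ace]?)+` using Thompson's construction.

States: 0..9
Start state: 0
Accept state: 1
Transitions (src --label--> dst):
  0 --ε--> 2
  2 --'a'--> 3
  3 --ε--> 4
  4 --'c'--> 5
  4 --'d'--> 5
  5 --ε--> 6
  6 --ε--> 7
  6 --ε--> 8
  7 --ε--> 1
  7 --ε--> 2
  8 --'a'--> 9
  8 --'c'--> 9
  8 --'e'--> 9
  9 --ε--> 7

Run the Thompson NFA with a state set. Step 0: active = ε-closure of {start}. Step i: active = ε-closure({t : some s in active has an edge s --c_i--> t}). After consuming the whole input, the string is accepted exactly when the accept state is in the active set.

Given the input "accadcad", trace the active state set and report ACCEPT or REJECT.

start: ε-closure({0}) = {0,2}
'a' @ 1: {3,4}
'c' @ 2: {1,2,5,6,7,8}  ✓accept
'c' @ 3: {1,2,7,9}  ✓accept
'a' @ 4: {3,4}
'd' @ 5: {1,2,5,6,7,8}  ✓accept
'c' @ 6: {1,2,7,9}  ✓accept
'a' @ 7: {3,4}
'd' @ 8: {1,2,5,6,7,8}  ✓accept
after full input: {1,2,5,6,7,8}  (accept=1 in)

Answer: ACCEPT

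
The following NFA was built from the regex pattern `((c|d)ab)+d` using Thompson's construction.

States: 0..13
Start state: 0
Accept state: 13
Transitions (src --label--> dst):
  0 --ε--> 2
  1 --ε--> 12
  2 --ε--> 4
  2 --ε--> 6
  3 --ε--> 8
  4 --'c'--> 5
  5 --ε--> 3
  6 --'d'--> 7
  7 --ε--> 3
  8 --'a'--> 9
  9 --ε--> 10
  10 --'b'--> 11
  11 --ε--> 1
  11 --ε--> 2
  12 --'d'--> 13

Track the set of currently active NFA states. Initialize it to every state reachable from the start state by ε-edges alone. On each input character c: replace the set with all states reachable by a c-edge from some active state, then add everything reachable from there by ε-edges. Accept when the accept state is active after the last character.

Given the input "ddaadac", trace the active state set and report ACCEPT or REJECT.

S₀ = ε-closure({0}) = {0,2,4,6}
'd' @ 1: {3,7,8}
'd' @ 2: {}  — no active states
rest 'aadac' ignored (set empty)
final: {}; accept 13 not in set

Answer: REJECT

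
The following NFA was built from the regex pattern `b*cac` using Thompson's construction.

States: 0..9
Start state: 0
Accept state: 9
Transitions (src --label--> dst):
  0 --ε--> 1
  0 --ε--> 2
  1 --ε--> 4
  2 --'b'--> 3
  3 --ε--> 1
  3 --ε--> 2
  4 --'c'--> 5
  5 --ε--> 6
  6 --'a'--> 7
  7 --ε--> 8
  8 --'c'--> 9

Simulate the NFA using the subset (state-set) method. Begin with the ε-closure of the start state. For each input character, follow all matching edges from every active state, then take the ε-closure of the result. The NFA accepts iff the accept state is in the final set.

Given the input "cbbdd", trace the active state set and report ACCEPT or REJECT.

Answer: REJECT

Derivation:
initial (ε-close {0}): {0,1,2,4}
'c' @ 1: {5,6}
'b' @ 2: {}  — no active states
rest 'bdd' ignored (set empty)
after full input: {}  (accept=9 not in)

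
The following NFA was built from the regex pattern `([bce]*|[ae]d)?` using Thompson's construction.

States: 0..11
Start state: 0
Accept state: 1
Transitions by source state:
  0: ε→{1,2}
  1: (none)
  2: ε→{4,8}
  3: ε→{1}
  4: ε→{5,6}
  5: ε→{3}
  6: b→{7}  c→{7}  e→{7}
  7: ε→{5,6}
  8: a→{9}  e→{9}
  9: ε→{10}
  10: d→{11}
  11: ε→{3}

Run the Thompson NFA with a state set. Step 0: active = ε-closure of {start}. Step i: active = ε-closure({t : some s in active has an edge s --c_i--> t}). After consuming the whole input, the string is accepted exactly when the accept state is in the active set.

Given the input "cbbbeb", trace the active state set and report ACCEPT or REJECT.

initial (ε-close {0}): {0,1,2,3,4,5,6,8}
'c' @ 1: {1,3,5,6,7}  ✓accept
'b' @ 2: {1,3,5,6,7}  ✓accept
'b' @ 3: {1,3,5,6,7}  ✓accept
'b' @ 4: {1,3,5,6,7}  ✓accept
'e' @ 5: {1,3,5,6,7}  ✓accept
'b' @ 6: {1,3,5,6,7}  ✓accept
after full input: {1,3,5,6,7}  (accept=1 in)

Answer: ACCEPT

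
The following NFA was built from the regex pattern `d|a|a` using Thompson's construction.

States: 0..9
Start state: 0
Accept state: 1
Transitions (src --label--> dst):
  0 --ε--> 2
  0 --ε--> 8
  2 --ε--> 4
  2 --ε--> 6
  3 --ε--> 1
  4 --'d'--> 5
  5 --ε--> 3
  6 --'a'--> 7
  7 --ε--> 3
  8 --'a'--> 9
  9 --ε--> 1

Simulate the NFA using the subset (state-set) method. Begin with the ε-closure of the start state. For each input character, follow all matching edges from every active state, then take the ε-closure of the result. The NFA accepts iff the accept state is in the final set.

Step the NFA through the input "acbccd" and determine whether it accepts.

Answer: REJECT

Trace:
S₀ = ε-closure({0}) = {0,2,4,6,8}
'a' @ 1: {1,3,7,9}  (accept∈set)
'c' @ 2: {}  — dead — no transitions
rest 'bccd' ignored (set empty)
after full input: {}  (accept=1 not in)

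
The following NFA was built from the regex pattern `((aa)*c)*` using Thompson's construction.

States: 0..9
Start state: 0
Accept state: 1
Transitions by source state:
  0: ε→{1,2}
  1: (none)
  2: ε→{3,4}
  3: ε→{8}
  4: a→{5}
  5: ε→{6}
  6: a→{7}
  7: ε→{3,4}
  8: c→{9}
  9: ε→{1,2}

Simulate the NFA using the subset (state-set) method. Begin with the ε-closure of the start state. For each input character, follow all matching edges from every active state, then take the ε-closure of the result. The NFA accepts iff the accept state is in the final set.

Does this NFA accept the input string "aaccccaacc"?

Answer: ACCEPT

Trace:
S₀ = ε-closure({0}) = {0,1,2,3,4,8}
'a' @ 1: {5,6}
'a' @ 2: {3,4,7,8}
'c' @ 3: {1,2,3,4,8,9}  ✓accept
'c' @ 4: {1,2,3,4,8,9}  ✓accept
'c' @ 5: {1,2,3,4,8,9}  ✓accept
'c' @ 6: {1,2,3,4,8,9}  ✓accept
'a' @ 7: {5,6}
'a' @ 8: {3,4,7,8}
'c' @ 9: {1,2,3,4,8,9}  ✓accept
'c' @ 10: {1,2,3,4,8,9}  ✓accept
after full input: {1,2,3,4,8,9}  (accept=1 in)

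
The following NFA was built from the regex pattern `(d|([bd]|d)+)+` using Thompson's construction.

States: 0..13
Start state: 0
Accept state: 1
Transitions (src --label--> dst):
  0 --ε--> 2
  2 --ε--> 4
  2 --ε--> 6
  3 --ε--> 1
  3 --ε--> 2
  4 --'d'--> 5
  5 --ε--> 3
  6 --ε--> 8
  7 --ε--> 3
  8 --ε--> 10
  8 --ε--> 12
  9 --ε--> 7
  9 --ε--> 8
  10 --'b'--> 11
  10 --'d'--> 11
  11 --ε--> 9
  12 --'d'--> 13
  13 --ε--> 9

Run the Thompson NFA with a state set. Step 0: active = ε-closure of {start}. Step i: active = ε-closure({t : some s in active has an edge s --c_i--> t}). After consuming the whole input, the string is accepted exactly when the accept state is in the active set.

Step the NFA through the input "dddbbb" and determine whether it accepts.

Answer: ACCEPT

Derivation:
initial (ε-close {0}): {0,2,4,6,8,10,12}
'd' @ 1: {1,2,3,4,5,6,7,8,9,10,11,12,13}  (accept∈set)
'd' @ 2: {1,2,3,4,5,6,7,8,9,10,11,12,13}  (accept∈set)
'd' @ 3: {1,2,3,4,5,6,7,8,9,10,11,12,13}  (accept∈set)
'b' @ 4: {1,2,3,4,6,7,8,9,10,11,12}  (accept∈set)
'b' @ 5: {1,2,3,4,6,7,8,9,10,11,12}  (accept∈set)
'b' @ 6: {1,2,3,4,6,7,8,9,10,11,12}  (accept∈set)
end set {1,2,3,4,6,7,8,9,10,11,12} — state 1 in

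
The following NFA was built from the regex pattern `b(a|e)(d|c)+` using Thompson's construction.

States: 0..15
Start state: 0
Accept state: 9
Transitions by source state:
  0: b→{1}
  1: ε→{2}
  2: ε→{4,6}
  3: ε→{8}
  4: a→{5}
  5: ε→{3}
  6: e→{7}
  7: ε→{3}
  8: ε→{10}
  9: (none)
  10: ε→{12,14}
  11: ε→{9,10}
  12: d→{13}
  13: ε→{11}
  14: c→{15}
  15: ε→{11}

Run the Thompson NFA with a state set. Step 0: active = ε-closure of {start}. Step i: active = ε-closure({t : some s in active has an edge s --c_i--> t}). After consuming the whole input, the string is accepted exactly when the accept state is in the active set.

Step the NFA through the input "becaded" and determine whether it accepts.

start: ε-closure({0}) = {0}
'b' @ 1: {1,2,4,6}
'e' @ 2: {3,7,8,10,12,14}
'c' @ 3: {9,10,11,12,14,15}  ✓accept
'a' @ 4: {}  — state set empty
rest 'ded' ignored (set empty)
end set {} — state 9 not in

Answer: REJECT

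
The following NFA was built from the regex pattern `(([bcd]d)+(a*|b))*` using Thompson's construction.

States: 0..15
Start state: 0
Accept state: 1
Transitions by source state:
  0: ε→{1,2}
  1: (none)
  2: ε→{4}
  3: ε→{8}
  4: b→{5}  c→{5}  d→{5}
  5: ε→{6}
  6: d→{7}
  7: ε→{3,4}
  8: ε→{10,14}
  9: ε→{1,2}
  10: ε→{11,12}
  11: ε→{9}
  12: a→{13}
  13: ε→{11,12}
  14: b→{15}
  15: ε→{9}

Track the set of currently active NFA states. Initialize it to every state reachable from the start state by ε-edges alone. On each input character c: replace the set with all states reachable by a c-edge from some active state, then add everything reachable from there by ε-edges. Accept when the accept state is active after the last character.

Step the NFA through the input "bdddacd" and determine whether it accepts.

initial (ε-close {0}): {0,1,2,4}
'b' @ 1: {5,6}
'd' @ 2: {1,2,3,4,7,8,9,10,11,12,14}  ✓accept
'd' @ 3: {5,6}
'd' @ 4: {1,2,3,4,7,8,9,10,11,12,14}  ✓accept
'a' @ 5: {1,2,4,9,11,12,13}  ✓accept
'c' @ 6: {5,6}
'd' @ 7: {1,2,3,4,7,8,9,10,11,12,14}  ✓accept
after full input: {1,2,3,4,7,8,9,10,11,12,14}  (accept=1 in)

Answer: ACCEPT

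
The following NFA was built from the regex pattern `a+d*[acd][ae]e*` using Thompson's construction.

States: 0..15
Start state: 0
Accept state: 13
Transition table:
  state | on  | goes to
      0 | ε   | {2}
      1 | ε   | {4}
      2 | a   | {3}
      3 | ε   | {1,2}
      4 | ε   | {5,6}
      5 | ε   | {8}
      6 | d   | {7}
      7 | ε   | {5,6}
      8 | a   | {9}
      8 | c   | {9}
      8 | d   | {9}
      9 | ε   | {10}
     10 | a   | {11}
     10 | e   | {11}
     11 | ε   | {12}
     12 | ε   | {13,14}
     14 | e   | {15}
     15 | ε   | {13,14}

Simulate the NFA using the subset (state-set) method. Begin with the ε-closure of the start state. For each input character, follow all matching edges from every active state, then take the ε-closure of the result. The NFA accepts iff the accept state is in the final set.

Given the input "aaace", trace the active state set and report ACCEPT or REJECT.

start: ε-closure({0}) = {0,2}
'a' @ 1: {1,2,3,4,5,6,8}
'a' @ 2: {1,2,3,4,5,6,8,9,10}
'a' @ 3: {1,2,3,4,5,6,8,9,10,11,12,13,14}  (accept∈set)
'c' @ 4: {9,10}
'e' @ 5: {11,12,13,14}  (accept∈set)
end set {11,12,13,14} — state 13 in

Answer: ACCEPT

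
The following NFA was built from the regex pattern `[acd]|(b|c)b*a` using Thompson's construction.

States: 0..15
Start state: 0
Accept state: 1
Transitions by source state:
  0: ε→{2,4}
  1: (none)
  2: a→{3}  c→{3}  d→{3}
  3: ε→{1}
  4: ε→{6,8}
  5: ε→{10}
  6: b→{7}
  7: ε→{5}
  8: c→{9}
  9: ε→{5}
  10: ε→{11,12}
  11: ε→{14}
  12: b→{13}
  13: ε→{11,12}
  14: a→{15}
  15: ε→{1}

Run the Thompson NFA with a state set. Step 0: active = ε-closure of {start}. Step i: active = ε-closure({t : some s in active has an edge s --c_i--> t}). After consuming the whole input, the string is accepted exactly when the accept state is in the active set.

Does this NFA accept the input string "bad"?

Answer: REJECT

Steps:
S₀ = ε-closure({0}) = {0,2,4,6,8}
'b' @ 1: {5,7,10,11,12,14}
'a' @ 2: {1,15}  ✓accept
'd' @ 3: {}  — dead — no transitions
end set {} — state 1 not in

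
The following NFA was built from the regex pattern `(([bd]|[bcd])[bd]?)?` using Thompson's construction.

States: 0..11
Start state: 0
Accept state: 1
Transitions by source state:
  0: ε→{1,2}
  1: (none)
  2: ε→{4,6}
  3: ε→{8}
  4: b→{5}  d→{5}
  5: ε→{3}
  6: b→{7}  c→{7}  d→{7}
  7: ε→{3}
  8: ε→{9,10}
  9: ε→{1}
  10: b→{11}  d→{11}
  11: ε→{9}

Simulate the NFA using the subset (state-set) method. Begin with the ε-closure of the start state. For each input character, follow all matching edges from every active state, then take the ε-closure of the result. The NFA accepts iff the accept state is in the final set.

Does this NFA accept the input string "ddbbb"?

start: ε-closure({0}) = {0,1,2,4,6}
'd' @ 1: {1,3,5,7,8,9,10}  ✓accept
'd' @ 2: {1,9,11}  ✓accept
'b' @ 3: {}  — state set empty
rest 'bb' ignored (set empty)
end set {} — state 1 not in

Answer: REJECT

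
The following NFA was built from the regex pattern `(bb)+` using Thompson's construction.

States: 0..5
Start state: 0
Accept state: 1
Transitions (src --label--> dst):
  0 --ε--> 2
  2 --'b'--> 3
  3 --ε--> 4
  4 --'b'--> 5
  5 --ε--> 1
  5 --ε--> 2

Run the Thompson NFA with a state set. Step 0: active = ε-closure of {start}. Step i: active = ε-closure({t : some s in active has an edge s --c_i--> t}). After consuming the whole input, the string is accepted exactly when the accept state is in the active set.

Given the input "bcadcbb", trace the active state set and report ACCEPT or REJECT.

S₀ = ε-closure({0}) = {0,2}
'b' @ 1: {3,4}
'c' @ 2: {}  — state set empty
rest 'adcbb' ignored (set empty)
final: {}; accept 1 not in set

Answer: REJECT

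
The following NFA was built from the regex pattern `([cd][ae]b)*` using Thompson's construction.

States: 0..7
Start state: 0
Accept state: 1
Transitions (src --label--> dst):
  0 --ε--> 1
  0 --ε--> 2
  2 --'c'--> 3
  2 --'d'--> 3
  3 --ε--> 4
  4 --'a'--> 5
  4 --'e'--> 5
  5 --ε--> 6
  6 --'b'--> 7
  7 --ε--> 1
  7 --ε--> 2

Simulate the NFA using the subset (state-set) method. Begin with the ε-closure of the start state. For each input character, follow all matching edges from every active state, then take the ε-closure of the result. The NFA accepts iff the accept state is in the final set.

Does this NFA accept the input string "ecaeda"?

Answer: REJECT

Derivation:
S₀ = ε-closure({0}) = {0,1,2}
'e' @ 1: {}  — state set empty
rest 'caeda' ignored (set empty)
end set {} — state 1 not in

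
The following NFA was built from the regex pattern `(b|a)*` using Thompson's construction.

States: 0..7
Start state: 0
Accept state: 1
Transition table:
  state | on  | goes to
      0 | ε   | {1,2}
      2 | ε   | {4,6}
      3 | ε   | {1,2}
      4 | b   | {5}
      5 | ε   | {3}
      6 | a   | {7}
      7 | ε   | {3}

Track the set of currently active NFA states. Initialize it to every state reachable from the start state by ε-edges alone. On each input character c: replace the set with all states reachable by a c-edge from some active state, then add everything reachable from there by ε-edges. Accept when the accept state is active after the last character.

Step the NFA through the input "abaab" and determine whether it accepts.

Answer: ACCEPT

Derivation:
S₀ = ε-closure({0}) = {0,1,2,4,6}
'a' @ 1: {1,2,3,4,6,7}  ✓accept
'b' @ 2: {1,2,3,4,5,6}  ✓accept
'a' @ 3: {1,2,3,4,6,7}  ✓accept
'a' @ 4: {1,2,3,4,6,7}  ✓accept
'b' @ 5: {1,2,3,4,5,6}  ✓accept
after full input: {1,2,3,4,5,6}  (accept=1 in)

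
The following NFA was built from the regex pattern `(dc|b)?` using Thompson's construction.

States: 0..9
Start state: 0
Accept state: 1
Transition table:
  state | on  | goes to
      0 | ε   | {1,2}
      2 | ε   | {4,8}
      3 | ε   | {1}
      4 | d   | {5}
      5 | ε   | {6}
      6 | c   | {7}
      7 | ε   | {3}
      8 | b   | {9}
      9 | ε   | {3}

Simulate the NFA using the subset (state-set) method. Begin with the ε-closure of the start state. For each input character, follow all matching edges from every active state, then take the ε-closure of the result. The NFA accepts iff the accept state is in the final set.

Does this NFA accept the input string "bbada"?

Answer: REJECT

Steps:
start: ε-closure({0}) = {0,1,2,4,8}
'b' @ 1: {1,3,9}  ✓accept
'b' @ 2: {}  — state set empty
rest 'ada' ignored (set empty)
after full input: {}  (accept=1 not in)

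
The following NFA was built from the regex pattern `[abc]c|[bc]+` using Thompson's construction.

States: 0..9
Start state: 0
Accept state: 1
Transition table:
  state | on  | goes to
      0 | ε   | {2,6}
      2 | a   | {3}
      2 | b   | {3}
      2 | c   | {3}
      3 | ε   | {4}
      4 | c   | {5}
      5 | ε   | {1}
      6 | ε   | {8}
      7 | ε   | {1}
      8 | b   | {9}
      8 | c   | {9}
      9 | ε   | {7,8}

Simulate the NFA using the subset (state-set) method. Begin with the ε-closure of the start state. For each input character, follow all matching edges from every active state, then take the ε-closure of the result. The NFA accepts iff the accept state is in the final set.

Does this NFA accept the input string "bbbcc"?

S₀ = ε-closure({0}) = {0,2,6,8}
'b' @ 1: {1,3,4,7,8,9}  ✓accept
'b' @ 2: {1,7,8,9}  ✓accept
'b' @ 3: {1,7,8,9}  ✓accept
'c' @ 4: {1,7,8,9}  ✓accept
'c' @ 5: {1,7,8,9}  ✓accept
final: {1,7,8,9}; accept 1 in set

Answer: ACCEPT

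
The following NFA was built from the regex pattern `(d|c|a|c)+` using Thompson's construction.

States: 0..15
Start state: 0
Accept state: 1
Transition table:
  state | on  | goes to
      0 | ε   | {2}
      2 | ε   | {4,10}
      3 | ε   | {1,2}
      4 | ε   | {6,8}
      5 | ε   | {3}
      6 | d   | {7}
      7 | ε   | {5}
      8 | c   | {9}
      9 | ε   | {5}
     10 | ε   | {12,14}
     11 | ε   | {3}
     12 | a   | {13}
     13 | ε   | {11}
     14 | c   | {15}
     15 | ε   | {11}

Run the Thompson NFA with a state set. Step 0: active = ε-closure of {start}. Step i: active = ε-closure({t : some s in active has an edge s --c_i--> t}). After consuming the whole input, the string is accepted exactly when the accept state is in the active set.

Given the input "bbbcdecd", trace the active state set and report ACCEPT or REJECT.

start: ε-closure({0}) = {0,2,4,6,8,10,12,14}
'b' @ 1: {}  — state set empty
rest 'bbcdecd' ignored (set empty)
after full input: {}  (accept=1 not in)

Answer: REJECT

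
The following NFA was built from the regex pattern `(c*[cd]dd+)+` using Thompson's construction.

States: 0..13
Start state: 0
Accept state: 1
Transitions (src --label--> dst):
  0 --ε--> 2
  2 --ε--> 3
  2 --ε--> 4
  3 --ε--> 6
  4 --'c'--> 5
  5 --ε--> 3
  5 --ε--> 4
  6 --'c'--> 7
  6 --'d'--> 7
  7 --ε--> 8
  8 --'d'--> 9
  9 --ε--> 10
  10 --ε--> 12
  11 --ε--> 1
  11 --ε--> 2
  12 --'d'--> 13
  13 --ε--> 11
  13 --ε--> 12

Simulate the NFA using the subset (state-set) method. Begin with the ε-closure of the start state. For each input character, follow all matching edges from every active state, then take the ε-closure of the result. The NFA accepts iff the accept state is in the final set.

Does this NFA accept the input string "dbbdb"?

S₀ = ε-closure({0}) = {0,2,3,4,6}
'd' @ 1: {7,8}
'b' @ 2: {}  — state set empty
rest 'bdb' ignored (set empty)
end set {} — state 1 not in

Answer: REJECT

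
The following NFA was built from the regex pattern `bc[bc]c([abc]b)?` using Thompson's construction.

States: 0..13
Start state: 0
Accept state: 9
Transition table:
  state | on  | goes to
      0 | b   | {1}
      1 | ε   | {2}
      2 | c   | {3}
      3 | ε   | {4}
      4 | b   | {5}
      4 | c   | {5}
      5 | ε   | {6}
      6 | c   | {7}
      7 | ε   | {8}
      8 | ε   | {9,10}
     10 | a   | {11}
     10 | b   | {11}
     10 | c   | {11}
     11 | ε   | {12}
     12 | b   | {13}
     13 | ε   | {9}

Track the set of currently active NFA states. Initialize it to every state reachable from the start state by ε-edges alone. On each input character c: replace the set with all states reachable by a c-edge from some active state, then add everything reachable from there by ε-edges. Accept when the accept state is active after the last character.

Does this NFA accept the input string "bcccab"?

S₀ = ε-closure({0}) = {0}
'b' @ 1: {1,2}
'c' @ 2: {3,4}
'c' @ 3: {5,6}
'c' @ 4: {7,8,9,10}  [accepting]
'a' @ 5: {11,12}
'b' @ 6: {9,13}  [accepting]
after full input: {9,13}  (accept=9 in)

Answer: ACCEPT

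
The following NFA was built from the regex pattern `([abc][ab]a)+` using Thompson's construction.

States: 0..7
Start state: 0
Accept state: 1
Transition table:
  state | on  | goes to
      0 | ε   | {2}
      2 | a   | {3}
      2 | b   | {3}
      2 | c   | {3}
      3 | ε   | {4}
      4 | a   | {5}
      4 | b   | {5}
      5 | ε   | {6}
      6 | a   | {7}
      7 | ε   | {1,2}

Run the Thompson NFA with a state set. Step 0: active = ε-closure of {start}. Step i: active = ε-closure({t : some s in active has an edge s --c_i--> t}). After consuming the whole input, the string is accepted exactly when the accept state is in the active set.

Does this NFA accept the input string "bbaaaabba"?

initial (ε-close {0}): {0,2}
'b' @ 1: {3,4}
'b' @ 2: {5,6}
'a' @ 3: {1,2,7}  [accepting]
'a' @ 4: {3,4}
'a' @ 5: {5,6}
'a' @ 6: {1,2,7}  [accepting]
'b' @ 7: {3,4}
'b' @ 8: {5,6}
'a' @ 9: {1,2,7}  [accepting]
final: {1,2,7}; accept 1 in set

Answer: ACCEPT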